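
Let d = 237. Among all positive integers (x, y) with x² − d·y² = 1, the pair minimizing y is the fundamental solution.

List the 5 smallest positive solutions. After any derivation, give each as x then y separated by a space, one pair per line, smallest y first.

228151 14820
104105757601 6762395640
47503665404623351 3085694655308460
21676017531356338550401 1408008642599798519280
9890810151545456327820453751 642477159632487569289194100

√237 = [15; 2,1,1,7,10,7,1,1,2,30, …], period ℓ=10 (even) → k=9
a_0=15:  p_0=15·1+0=15,  q_0=15·0+1=1
a_1=2:  p_1=2·15+1=31,  q_1=2·1+0=2
a_2=1:  p_2=1·31+15=46,  q_2=1·2+1=3
a_3=1:  p_3=1·46+31=77,  q_3=1·3+2=5
a_4=7:  p_4=7·77+46=585,  q_4=7·5+3=38
a_5=10:  p_5=10·585+77=5927,  q_5=10·38+5=385
a_6=7:  p_6=7·5927+585=42074,  q_6=7·385+38=2733
a_7=1:  p_7=1·42074+5927=48001,  q_7=1·2733+385=3118
a_8=1:  p_8=1·48001+42074=90075,  q_8=1·3118+2733=5851
a_9=2:  p_9=2·90075+48001=228151,  q_9=2·5851+3118=14820
fundamental: x₁=228151, y₁=14820  (since 52052878801 − 237·219632400 = 1)
(228151+14820√237)^2 = 104105757601 + 6762395640√237
(228151+14820√237)^3 = 47503665404623351 + 3085694655308460√237
(228151+14820√237)^4 = 21676017531356338550401 + 1408008642599798519280√237
(228151+14820√237)^5 = 9890810151545456327820453751 + 642477159632487569289194100√237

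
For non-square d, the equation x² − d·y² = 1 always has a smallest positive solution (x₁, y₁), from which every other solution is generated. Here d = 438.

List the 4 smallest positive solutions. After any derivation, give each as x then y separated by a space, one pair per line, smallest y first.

√438 = [20; 1,12,1,40, …], period ℓ=4 (even) → k=3
a_0=20:  p_0=20·1+0=20,  q_0=20·0+1=1
a_1=1:  p_1=1·20+1=21,  q_1=1·1+0=1
a_2=12:  p_2=12·21+20=272,  q_2=12·1+1=13
a_3=1:  p_3=1·272+21=293,  q_3=1·13+1=14
fundamental: x₁=293, y₁=14  (since 85849 − 438·196 = 1)
(x_2, y_2) = (293·293 + 438·14·14, 293·14 + 14·293) = (171697, 8204)
(x_3, y_3) = (293·171697 + 438·14·8204, 293·8204 + 14·171697) = (100614149, 4807530)
(x_4, y_4) = (293·100614149 + 438·14·4807530, 293·4807530 + 14·100614149) = (58959719617, 2817204376)

293 14
171697 8204
100614149 4807530
58959719617 2817204376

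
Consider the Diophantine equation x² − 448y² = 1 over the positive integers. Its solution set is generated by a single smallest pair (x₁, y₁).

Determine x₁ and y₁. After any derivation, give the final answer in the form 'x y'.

√448 → a₀=21, period (6,42); ℓ=2 even so k=1
k=0  a_k=21  p_k/q_k = 21/1
k=1  a_k=6  p_k/q_k = 127/6
→ (127, 6).  Check: 127²=16129, 448·6²=16128, difference 1.

127 6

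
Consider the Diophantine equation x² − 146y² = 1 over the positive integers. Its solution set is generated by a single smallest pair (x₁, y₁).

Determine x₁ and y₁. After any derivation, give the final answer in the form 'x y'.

[12; 12,24] for √146; ℓ=2 ⇒ convergent index 1
i=0: a=12 ⇒ p=12, q=1
i=1: a=12 ⇒ p=145, q=12
(x₁, y₁) = (145, 12);  145² − 146·12² = 1 ✓

145 12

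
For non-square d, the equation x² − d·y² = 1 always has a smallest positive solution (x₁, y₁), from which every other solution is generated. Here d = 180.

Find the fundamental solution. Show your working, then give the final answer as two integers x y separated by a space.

√180 = [13; 2,2,2,26, …], period ℓ=4 (even) → k=3
a_0=13:  p_0=13·1+0=13,  q_0=13·0+1=1
a_1=2:  p_1=2·13+1=27,  q_1=2·1+0=2
a_2=2:  p_2=2·27+13=67,  q_2=2·2+1=5
a_3=2:  p_3=2·67+27=161,  q_3=2·5+2=12
(x₁, y₁) = (161, 12);  161² − 180·12² = 1 ✓

161 12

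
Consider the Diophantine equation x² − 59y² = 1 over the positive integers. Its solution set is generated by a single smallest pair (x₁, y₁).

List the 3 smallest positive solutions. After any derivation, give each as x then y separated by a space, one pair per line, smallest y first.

530 69
561799 73140
595506410 77528331

√59 = [7; 1,2,7,2,1,14, …], period ℓ=6 (even) → k=5
a_0=7:  p_0=7·1+0=7,  q_0=7·0+1=1
a_1=1:  p_1=1·7+1=8,  q_1=1·1+0=1
…
a_3=7:  p_3=7·23+8=169,  q_3=7·3+1=22
a_4=2:  p_4=2·169+23=361,  q_4=2·22+3=47
a_5=1:  p_5=1·361+169=530,  q_5=1·47+22=69
(x₁, y₁) = (530, 69);  530² − 59·69² = 1 ✓
(530+69√59)^2 = 561799 + 73140√59
(530+69√59)^3 = 595506410 + 77528331√59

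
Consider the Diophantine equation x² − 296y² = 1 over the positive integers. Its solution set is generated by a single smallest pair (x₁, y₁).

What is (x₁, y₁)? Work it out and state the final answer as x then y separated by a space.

3699 215

[17; 4,1,7,1,4,34] for √296; ℓ=6 ⇒ convergent index 5
a_0=17:  p_0=17·1+0=17,  q_0=17·0+1=1
…
a_4=1:  p_4=1·671+86=757,  q_4=1·39+5=44
a_5=4:  p_5=4·757+671=3699,  q_5=4·44+39=215
→ (3699, 215).  Check: 3699²=13682601, 296·215²=13682600, difference 1.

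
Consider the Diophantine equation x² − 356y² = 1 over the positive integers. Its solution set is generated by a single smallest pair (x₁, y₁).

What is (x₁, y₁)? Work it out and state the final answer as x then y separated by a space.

d=356: √d = [18; 1,6,1,1,2,…,6,1,36] (ℓ=14, even), read p_13/q_13
a_0=18:  p_0=18·1+0=18,  q_0=18·0+1=1
a_1=1:  p_1=1·18+1=19,  q_1=1·1+0=1
a_2=6:  p_2=6·19+18=132,  q_2=6·1+1=7
…
a_4=1:  p_4=1·151+132=283,  q_4=1·8+7=15
…
a_12=6:  p_12=6·66019+37868=433982,  q_12=6·3499+2007=23001
a_13=1:  p_13=1·433982+66019=500001,  q_13=1·23001+3499=26500
(x₁, y₁) = (500001, 26500);  500001² − 356·26500² = 1 ✓

500001 26500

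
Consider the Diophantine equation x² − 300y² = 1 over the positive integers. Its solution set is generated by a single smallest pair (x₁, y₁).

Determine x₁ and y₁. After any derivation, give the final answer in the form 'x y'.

1351 78

√300 → a₀=17, period (3,8,3,34); ℓ=4 even so k=3
k=0  a_k=17  p_k/q_k = 17/1
k=1  a_k=3  p_k/q_k = 52/3
k=2  a_k=8  p_k/q_k = 433/25
k=3  a_k=3  p_k/q_k = 1351/78
fundamental: x₁=1351, y₁=78  (since 1825201 − 300·6084 = 1)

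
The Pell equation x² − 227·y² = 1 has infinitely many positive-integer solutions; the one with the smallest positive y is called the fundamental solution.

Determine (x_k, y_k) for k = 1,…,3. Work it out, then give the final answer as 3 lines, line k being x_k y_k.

226 15
102151 6780
46172026 3064545

[15; 15,30] for √227; ℓ=2 ⇒ convergent index 1
a_0=15:  p_0=15·1+0=15,  q_0=15·0+1=1
a_1=15:  p_1=15·15+1=226,  q_1=15·1+0=15
(x₁, y₁) = (226, 15);  226² − 227·15² = 1 ✓
(226+15√227)^2 = 102151 + 6780√227
(226+15√227)^3 = 46172026 + 3064545√227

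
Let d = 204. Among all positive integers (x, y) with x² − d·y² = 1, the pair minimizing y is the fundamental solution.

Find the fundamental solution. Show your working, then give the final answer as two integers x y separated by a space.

4999 350

√204 = [14; 3,1,1,6,1,1,3,28, …], period ℓ=8 (even) → k=7
i=0: a=14 ⇒ p=14, q=1
i=1: a=3 ⇒ p=43, q=3
i=2: a=1 ⇒ p=57, q=4
i=3: a=1 ⇒ p=100, q=7
i=4: a=6 ⇒ p=657, q=46
i=5: a=1 ⇒ p=757, q=53
i=6: a=1 ⇒ p=1414, q=99
i=7: a=3 ⇒ p=4999, q=350
fundamental: x₁=4999, y₁=350  (since 24990001 − 204·122500 = 1)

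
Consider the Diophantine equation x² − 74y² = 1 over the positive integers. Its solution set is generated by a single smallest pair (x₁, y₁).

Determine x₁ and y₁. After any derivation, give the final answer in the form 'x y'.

3699 430

√74 → a₀=8, period (1,1,1,1,16); ℓ=5 odd so k=9
step 0: (8, 1)  from 8·(1,0) + (0,1)
…
step 2: (17, 2)  from 1·(9,1) + (8,1)
…
step 4: (43, 5)  from 1·(26,3) + (17,2)
step 5: (714, 83)  from 16·(43,5) + (26,3)
step 6: (757, 88)  from 1·(714,83) + (43,5)
step 7: (1471, 171)  from 1·(757,88) + (714,83)
step 8: (2228, 259)  from 1·(1471,171) + (757,88)
step 9: (3699, 430)  from 1·(2228,259) + (1471,171)
(x₁, y₁) = (3699, 430);  3699² − 74·430² = 1 ✓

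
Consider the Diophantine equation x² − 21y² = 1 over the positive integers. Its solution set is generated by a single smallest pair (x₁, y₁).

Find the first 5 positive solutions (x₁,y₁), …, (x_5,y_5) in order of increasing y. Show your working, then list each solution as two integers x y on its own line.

[4; 1,1,2,1,1,8] for √21; ℓ=6 ⇒ convergent index 5
a_0=4:  p_0=4·1+0=4,  q_0=4·0+1=1
a_1=1:  p_1=1·4+1=5,  q_1=1·1+0=1
…
a_3=2:  p_3=2·9+5=23,  q_3=2·2+1=5
a_4=1:  p_4=1·23+9=32,  q_4=1·5+2=7
a_5=1:  p_5=1·32+23=55,  q_5=1·7+5=12
→ (55, 12).  Check: 55²=3025, 21·12²=3024, difference 1.
n=2: (55,12)∘(55,12) = (55·55+21·12·12, 55·12+12·55) = (6049,1320)
n=3: (6049,1320)∘(55,12) = (55·6049+21·12·1320, 55·1320+12·6049) = (665335,145188)
n=4: (665335,145188)∘(55,12) = (55·665335+21·12·145188, 55·145188+12·665335) = (73180801,15969360)
n=5: (73180801,15969360)∘(55,12) = (55·73180801+21·12·15969360, 55·15969360+12·73180801) = (8049222775,1756484412)

55 12
6049 1320
665335 145188
73180801 15969360
8049222775 1756484412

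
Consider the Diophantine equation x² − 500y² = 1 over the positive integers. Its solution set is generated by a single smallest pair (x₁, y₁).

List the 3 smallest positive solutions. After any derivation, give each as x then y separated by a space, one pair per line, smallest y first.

√500 = [22; 2,1,3,2,1,…,1,2,44, …], period ℓ=14 (even) → k=13
k=0  a_k=22  p_k/q_k = 22/1
…
k=2  a_k=1  p_k/q_k = 67/3
…
k=4  a_k=2  p_k/q_k = 559/25
…
k=7  a_k=10  p_k/q_k = 14445/646
…
k=9  a_k=1  p_k/q_k = 30254/1353
k=10  a_k=2  p_k/q_k = 76317/3413
…
k=12  a_k=1  p_k/q_k = 335522/15005
k=13  a_k=2  p_k/q_k = 930249/41602
fundamental: x₁=930249, y₁=41602  (since 865363202001 − 500·1730726404 = 1)
(930249+41602√500)^2 = 1730726404001 + 77400437796√500
(930249+41602√500)^3 = 3220013013190122249 + 144003359718540806√500

930249 41602
1730726404001 77400437796
3220013013190122249 144003359718540806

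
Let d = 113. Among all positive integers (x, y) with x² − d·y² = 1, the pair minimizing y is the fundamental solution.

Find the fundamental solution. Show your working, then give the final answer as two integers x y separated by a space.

1204353 113296

√113 = [10; 1,1,1,2,2,1,1,1,20, …], period ℓ=9 (odd) → k=17
i=0: a=10 ⇒ p=10, q=1
i=1: a=1 ⇒ p=11, q=1
i=2: a=1 ⇒ p=21, q=2
i=3: a=1 ⇒ p=32, q=3
i=4: a=2 ⇒ p=85, q=8
i=5: a=2 ⇒ p=202, q=19
i=6: a=1 ⇒ p=287, q=27
i=7: a=1 ⇒ p=489, q=46
i=8: a=1 ⇒ p=776, q=73
i=9: a=20 ⇒ p=16009, q=1506
…
i=12: a=1 ⇒ p=49579, q=4664
i=13: a=2 ⇒ p=131952, q=12413
i=14: a=2 ⇒ p=313483, q=29490
i=15: a=1 ⇒ p=445435, q=41903
i=16: a=1 ⇒ p=758918, q=71393
i=17: a=1 ⇒ p=1204353, q=113296
(x₁, y₁) = (1204353, 113296);  1204353² − 113·113296² = 1 ✓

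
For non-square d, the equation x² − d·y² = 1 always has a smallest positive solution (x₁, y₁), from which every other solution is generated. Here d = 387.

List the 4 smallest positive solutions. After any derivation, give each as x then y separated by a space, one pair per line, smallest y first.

3482 177
24248647 1232628
168867574226 8584021215
1175993762661217 59779122508632

[19; 1,2,19,2,1,38] for √387; ℓ=6 ⇒ convergent index 5
i=0: a=19 ⇒ p=19, q=1
…
i=3: a=19 ⇒ p=1141, q=58
i=4: a=2 ⇒ p=2341, q=119
i=5: a=1 ⇒ p=3482, q=177
→ (3482, 177).  Check: 3482²=12124324, 387·177²=12124323, difference 1.
(3482+177√387)^2 = 24248647 + 1232628√387
(3482+177√387)^3 = 168867574226 + 8584021215√387
(3482+177√387)^4 = 1175993762661217 + 59779122508632√387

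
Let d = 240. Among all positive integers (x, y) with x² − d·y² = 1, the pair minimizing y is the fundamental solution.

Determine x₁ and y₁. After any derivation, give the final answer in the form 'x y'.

31 2

√240 → a₀=15, period (2,30); ℓ=2 even so k=1
k=0  a_k=15  p_k/q_k = 15/1
k=1  a_k=2  p_k/q_k = 31/2
→ (31, 2).  Check: 31²=961, 240·2²=960, difference 1.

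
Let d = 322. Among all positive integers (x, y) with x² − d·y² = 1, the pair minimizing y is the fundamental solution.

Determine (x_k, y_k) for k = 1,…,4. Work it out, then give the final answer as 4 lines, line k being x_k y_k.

[17; 1,16,1,34] for √322; ℓ=4 ⇒ convergent index 3
step 0: (17, 1)  from 17·(1,0) + (0,1)
step 1: (18, 1)  from 1·(17,1) + (1,0)
step 2: (305, 17)  from 16·(18,1) + (17,1)
step 3: (323, 18)  from 1·(305,17) + (18,1)
fundamental: x₁=323, y₁=18  (since 104329 − 322·324 = 1)
k=2:  x_2 = 323·323+322·18·18 = 208657,  y_2 = 323·18+18·323 = 11628
k=3:  x_3 = 323·208657+322·18·11628 = 134792099,  y_3 = 323·11628+18·208657 = 7511670
k=4:  x_4 = 323·134792099+322·18·7511670 = 87075487297,  y_4 = 323·7511670+18·134792099 = 4852527192

323 18
208657 11628
134792099 7511670
87075487297 4852527192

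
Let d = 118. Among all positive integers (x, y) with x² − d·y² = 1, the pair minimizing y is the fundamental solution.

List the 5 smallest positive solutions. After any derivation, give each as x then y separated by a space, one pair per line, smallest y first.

306917 28254
188396089777 17343265836
115643925371868101 10645886241146970
70986173286526887819457 6534806934930865917144
43573726693046301732396700037 4011286680085707263143023126

[10; 1,6,3,2,10,2,3,6,1,20] for √118; ℓ=10 ⇒ convergent index 9
i=0: a=10 ⇒ p=10, q=1
i=1: a=1 ⇒ p=11, q=1
i=2: a=6 ⇒ p=76, q=7
i=3: a=3 ⇒ p=239, q=22
…
i=6: a=2 ⇒ p=12112, q=1115
…
i=8: a=6 ⇒ p=264802, q=24377
i=9: a=1 ⇒ p=306917, q=28254
fundamental: x₁=306917, y₁=28254  (since 94198044889 − 118·798288516 = 1)
(306917+28254√118)^2 = 188396089777 + 17343265836√118
(306917+28254√118)^3 = 115643925371868101 + 10645886241146970√118
(306917+28254√118)^4 = 70986173286526887819457 + 6534806934930865917144√118
(306917+28254√118)^5 = 43573726693046301732396700037 + 4011286680085707263143023126√118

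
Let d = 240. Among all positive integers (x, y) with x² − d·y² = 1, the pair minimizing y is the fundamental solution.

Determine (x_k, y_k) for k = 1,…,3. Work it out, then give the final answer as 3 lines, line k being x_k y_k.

31 2
1921 124
119071 7686

[15; 2,30] for √240; ℓ=2 ⇒ convergent index 1
i=0: a=15 ⇒ p=15, q=1
i=1: a=2 ⇒ p=31, q=2
fundamental: x₁=31, y₁=2  (since 961 − 240·4 = 1)
k=2:  x_2 = 31·31+240·2·2 = 1921,  y_2 = 31·2+2·31 = 124
k=3:  x_3 = 31·1921+240·2·124 = 119071,  y_3 = 31·124+2·1921 = 7686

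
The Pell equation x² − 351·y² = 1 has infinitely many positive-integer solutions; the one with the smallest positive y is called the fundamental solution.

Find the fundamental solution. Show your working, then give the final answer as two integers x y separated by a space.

[18; 1,2,1,3,2,2,2,3,1,2,1,36] for √351; ℓ=12 ⇒ convergent index 11
k=0  a_k=18  p_k/q_k = 18/1
k=1  a_k=1  p_k/q_k = 19/1
k=2  a_k=2  p_k/q_k = 56/3
k=3  a_k=1  p_k/q_k = 75/4
k=4  a_k=3  p_k/q_k = 281/15
k=5  a_k=2  p_k/q_k = 637/34
k=6  a_k=2  p_k/q_k = 1555/83
k=7  a_k=2  p_k/q_k = 3747/200
…
k=9  a_k=1  p_k/q_k = 16543/883
k=10  a_k=2  p_k/q_k = 45882/2449
k=11  a_k=1  p_k/q_k = 62425/3332
fundamental: x₁=62425, y₁=3332  (since 3896880625 − 351·11102224 = 1)

62425 3332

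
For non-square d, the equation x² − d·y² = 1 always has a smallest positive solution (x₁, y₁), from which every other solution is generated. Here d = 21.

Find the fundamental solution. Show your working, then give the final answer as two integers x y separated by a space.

d=21: √d = [4; 1,1,2,1,1,8] (ℓ=6, even), read p_5/q_5
step 0: (4, 1)  from 4·(1,0) + (0,1)
step 1: (5, 1)  from 1·(4,1) + (1,0)
…
step 3: (23, 5)  from 2·(9,2) + (5,1)
step 4: (32, 7)  from 1·(23,5) + (9,2)
step 5: (55, 12)  from 1·(32,7) + (23,5)
(x₁, y₁) = (55, 12);  55² − 21·12² = 1 ✓

55 12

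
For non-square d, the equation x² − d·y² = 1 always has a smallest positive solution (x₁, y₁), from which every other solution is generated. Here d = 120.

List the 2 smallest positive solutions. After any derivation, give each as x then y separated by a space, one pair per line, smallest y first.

√120 → a₀=10, period (1,20); ℓ=2 even so k=1
k=0  a_k=10  p_k/q_k = 10/1
k=1  a_k=1  p_k/q_k = 11/1
(x₁, y₁) = (11, 1);  11² − 120·1² = 1 ✓
n=2: (11,1)∘(11,1) = (11·11+120·1·1, 11·1+1·11) = (241,22)

11 1
241 22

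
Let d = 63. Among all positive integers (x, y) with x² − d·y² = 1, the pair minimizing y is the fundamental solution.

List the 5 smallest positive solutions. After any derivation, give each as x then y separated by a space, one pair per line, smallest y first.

8 1
127 16
2024 255
32257 4064
514088 64769

[7; 1,14] for √63; ℓ=2 ⇒ convergent index 1
step 0: (7, 1)  from 7·(1,0) + (0,1)
step 1: (8, 1)  from 1·(7,1) + (1,0)
→ (8, 1).  Check: 8²=64, 63·1²=63, difference 1.
k=2:  x_2 = 8·8+63·1·1 = 127,  y_2 = 8·1+1·8 = 16
k=3:  x_3 = 8·127+63·1·16 = 2024,  y_3 = 8·16+1·127 = 255
k=4:  x_4 = 8·2024+63·1·255 = 32257,  y_4 = 8·255+1·2024 = 4064
k=5:  x_5 = 8·32257+63·1·4064 = 514088,  y_5 = 8·4064+1·32257 = 64769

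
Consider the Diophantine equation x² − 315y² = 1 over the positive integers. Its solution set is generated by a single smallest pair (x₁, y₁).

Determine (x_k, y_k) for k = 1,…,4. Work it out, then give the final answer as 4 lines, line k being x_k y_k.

71 4
10081 568
1431431 80652
203253121 11452016

√315 = [17; 1,2,1,34, …], period ℓ=4 (even) → k=3
i=0: a=17 ⇒ p=17, q=1
i=1: a=1 ⇒ p=18, q=1
i=2: a=2 ⇒ p=53, q=3
i=3: a=1 ⇒ p=71, q=4
(x₁, y₁) = (71, 4);  71² − 315·4² = 1 ✓
(71+4√315)^2 = 10081 + 568√315
(71+4√315)^3 = 1431431 + 80652√315
(71+4√315)^4 = 203253121 + 11452016√315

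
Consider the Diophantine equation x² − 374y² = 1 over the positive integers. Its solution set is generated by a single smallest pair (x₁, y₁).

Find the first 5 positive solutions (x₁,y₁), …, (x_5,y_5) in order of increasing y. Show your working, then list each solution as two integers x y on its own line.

√374 = [19; 2,1,18,1,2,38, …], period ℓ=6 (even) → k=5
k=0  a_k=19  p_k/q_k = 19/1
k=1  a_k=2  p_k/q_k = 39/2
…
k=3  a_k=18  p_k/q_k = 1083/56
k=4  a_k=1  p_k/q_k = 1141/59
k=5  a_k=2  p_k/q_k = 3365/174
(x₁, y₁) = (3365, 174);  3365² − 374·174² = 1 ✓
k=2:  x_2 = 3365·3365+374·174·174 = 22646449,  y_2 = 3365·174+174·3365 = 1171020
k=3:  x_3 = 3365·22646449+374·174·1171020 = 152410598405,  y_3 = 3365·1171020+174·22646449 = 7880964426
k=4:  x_4 = 3365·152410598405+374·174·7880964426 = 1025723304619201,  y_4 = 3365·7880964426+174·152410598405 = 53038889415960
k=5:  x_5 = 3365·1025723304619201+374·174·53038889415960 = 6903117687676624325,  y_5 = 3365·53038889415960+174·1025723304619201 = 356951717888446374

3365 174
22646449 1171020
152410598405 7880964426
1025723304619201 53038889415960
6903117687676624325 356951717888446374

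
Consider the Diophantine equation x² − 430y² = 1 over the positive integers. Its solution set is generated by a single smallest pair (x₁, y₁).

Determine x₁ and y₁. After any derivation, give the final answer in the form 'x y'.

2862251 138030

[20; 1,2,1,3,1,…,2,1,40] for √430; ℓ=14 ⇒ convergent index 13
step 0: (20, 1)  from 20·(1,0) + (0,1)
…
step 3: (83, 4)  from 1·(62,3) + (21,1)
…
step 12: (2107880, 101651)  from 2·(754371,36379) + (599138,28893)
step 13: (2862251, 138030)  from 1·(2107880,101651) + (754371,36379)
→ (2862251, 138030).  Check: 2862251²=8192480787001, 430·138030²=8192480787000, difference 1.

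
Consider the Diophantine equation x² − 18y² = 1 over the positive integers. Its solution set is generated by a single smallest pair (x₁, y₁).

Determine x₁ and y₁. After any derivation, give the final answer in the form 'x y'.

d=18: √d = [4; 4,8] (ℓ=2, even), read p_1/q_1
step 0: (4, 1)  from 4·(1,0) + (0,1)
step 1: (17, 4)  from 4·(4,1) + (1,0)
(x₁, y₁) = (17, 4);  17² − 18·4² = 1 ✓

17 4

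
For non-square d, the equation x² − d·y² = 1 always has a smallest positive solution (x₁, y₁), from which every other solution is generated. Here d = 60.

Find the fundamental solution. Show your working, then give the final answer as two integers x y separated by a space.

[7; 1,2,1,14] for √60; ℓ=4 ⇒ convergent index 3
k=0  a_k=7  p_k/q_k = 7/1
k=1  a_k=1  p_k/q_k = 8/1
k=2  a_k=2  p_k/q_k = 23/3
k=3  a_k=1  p_k/q_k = 31/4
→ (31, 4).  Check: 31²=961, 60·4²=960, difference 1.

31 4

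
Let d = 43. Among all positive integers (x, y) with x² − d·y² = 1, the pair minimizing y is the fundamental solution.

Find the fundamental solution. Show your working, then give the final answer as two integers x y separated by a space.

3482 531

d=43: √d = [6; 1,1,3,1,5,1,3,1,1,12] (ℓ=10, even), read p_9/q_9
a_0=6:  p_0=6·1+0=6,  q_0=6·0+1=1
a_1=1:  p_1=1·6+1=7,  q_1=1·1+0=1
a_2=1:  p_2=1·7+6=13,  q_2=1·1+1=2
a_3=3:  p_3=3·13+7=46,  q_3=3·2+1=7
a_4=1:  p_4=1·46+13=59,  q_4=1·7+2=9
a_5=5:  p_5=5·59+46=341,  q_5=5·9+7=52
a_6=1:  p_6=1·341+59=400,  q_6=1·52+9=61
a_7=3:  p_7=3·400+341=1541,  q_7=3·61+52=235
a_8=1:  p_8=1·1541+400=1941,  q_8=1·235+61=296
a_9=1:  p_9=1·1941+1541=3482,  q_9=1·296+235=531
→ (3482, 531).  Check: 3482²=12124324, 43·531²=12124323, difference 1.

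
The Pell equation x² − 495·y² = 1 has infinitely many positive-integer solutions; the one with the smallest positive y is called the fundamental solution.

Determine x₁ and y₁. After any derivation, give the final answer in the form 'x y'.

89 4

√495 → a₀=22, period (4,44); ℓ=2 even so k=1
i=0: a=22 ⇒ p=22, q=1
i=1: a=4 ⇒ p=89, q=4
fundamental: x₁=89, y₁=4  (since 7921 − 495·16 = 1)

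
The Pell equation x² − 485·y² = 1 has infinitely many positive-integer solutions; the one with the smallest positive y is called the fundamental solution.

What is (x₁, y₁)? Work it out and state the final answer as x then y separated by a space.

969 44

√485 = [22; 44, …], period ℓ=1 (odd) → k=1
k=0  a_k=22  p_k/q_k = 22/1
k=1  a_k=44  p_k/q_k = 969/44
→ (969, 44).  Check: 969²=938961, 485·44²=938960, difference 1.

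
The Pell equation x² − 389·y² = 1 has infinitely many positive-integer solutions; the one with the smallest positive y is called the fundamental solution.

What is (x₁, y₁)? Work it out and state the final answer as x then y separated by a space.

√389 → a₀=19, period (1,2,1,1,1,1,2,1,38); ℓ=9 odd so k=17
i=0: a=19 ⇒ p=19, q=1
i=1: a=1 ⇒ p=20, q=1
i=2: a=2 ⇒ p=59, q=3
…
i=5: a=1 ⇒ p=217, q=11
i=6: a=1 ⇒ p=355, q=18
…
i=8: a=1 ⇒ p=1282, q=65
i=9: a=38 ⇒ p=49643, q=2517
i=10: a=1 ⇒ p=50925, q=2582
…
i=12: a=1 ⇒ p=202418, q=10263
i=13: a=1 ⇒ p=353911, q=17944
i=14: a=1 ⇒ p=556329, q=28207
i=15: a=1 ⇒ p=910240, q=46151
i=16: a=2 ⇒ p=2376809, q=120509
i=17: a=1 ⇒ p=3287049, q=166660
(x₁, y₁) = (3287049, 166660);  3287049² − 389·166660² = 1 ✓

3287049 166660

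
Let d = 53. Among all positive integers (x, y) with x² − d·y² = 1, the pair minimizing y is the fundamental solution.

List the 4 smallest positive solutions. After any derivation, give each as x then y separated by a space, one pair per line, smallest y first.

[7; 3,1,1,3,14] for √53; ℓ=5 ⇒ convergent index 9
i=0: a=7 ⇒ p=7, q=1
i=1: a=3 ⇒ p=22, q=3
i=2: a=1 ⇒ p=29, q=4
i=3: a=1 ⇒ p=51, q=7
i=4: a=3 ⇒ p=182, q=25
…
i=6: a=3 ⇒ p=7979, q=1096
i=7: a=1 ⇒ p=10578, q=1453
i=8: a=1 ⇒ p=18557, q=2549
i=9: a=3 ⇒ p=66249, q=9100
fundamental: x₁=66249, y₁=9100  (since 4388930001 − 53·82810000 = 1)
(x_2, y_2) = (66249·66249 + 53·9100·9100, 66249·9100 + 9100·66249) = (8777860001, 1205731800)
(x_3, y_3) = (66249·8777860001 + 53·9100·1205731800, 66249·1205731800 + 9100·8777860001) = (1163048894346249, 159757052027300)
(x_4, y_4) = (66249·1163048894346249 + 53·9100·159757052027300, 66249·159757052027300 + 9100·1163048894346249) = (154101652394311440001, 21167489878307463600)

66249 9100
8777860001 1205731800
1163048894346249 159757052027300
154101652394311440001 21167489878307463600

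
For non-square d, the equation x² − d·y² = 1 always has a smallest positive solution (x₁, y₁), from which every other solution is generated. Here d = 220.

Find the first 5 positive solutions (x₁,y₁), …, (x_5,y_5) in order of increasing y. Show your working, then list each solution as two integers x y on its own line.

89 6
15841 1068
2819609 190098
501874561 33836376
89330852249 6022684830

√220 → a₀=14, period (1,4,1,28); ℓ=4 even so k=3
i=0: a=14 ⇒ p=14, q=1
i=1: a=1 ⇒ p=15, q=1
i=2: a=4 ⇒ p=74, q=5
i=3: a=1 ⇒ p=89, q=6
→ (89, 6).  Check: 89²=7921, 220·6²=7920, difference 1.
k=2:  x_2 = 89·89+220·6·6 = 15841,  y_2 = 89·6+6·89 = 1068
k=3:  x_3 = 89·15841+220·6·1068 = 2819609,  y_3 = 89·1068+6·15841 = 190098
k=4:  x_4 = 89·2819609+220·6·190098 = 501874561,  y_4 = 89·190098+6·2819609 = 33836376
k=5:  x_5 = 89·501874561+220·6·33836376 = 89330852249,  y_5 = 89·33836376+6·501874561 = 6022684830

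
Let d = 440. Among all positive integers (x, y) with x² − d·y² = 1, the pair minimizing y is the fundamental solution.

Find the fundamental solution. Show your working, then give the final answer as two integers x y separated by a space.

21 1

√440 = [20; 1,40, …], period ℓ=2 (even) → k=1
i=0: a=20 ⇒ p=20, q=1
i=1: a=1 ⇒ p=21, q=1
→ (21, 1).  Check: 21²=441, 440·1²=440, difference 1.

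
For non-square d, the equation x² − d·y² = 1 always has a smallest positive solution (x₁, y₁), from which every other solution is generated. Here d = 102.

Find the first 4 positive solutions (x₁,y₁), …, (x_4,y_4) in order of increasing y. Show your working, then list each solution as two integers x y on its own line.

d=102: √d = [10; 10,20] (ℓ=2, even), read p_1/q_1
a_0=10:  p_0=10·1+0=10,  q_0=10·0+1=1
a_1=10:  p_1=10·10+1=101,  q_1=10·1+0=10
(x₁, y₁) = (101, 10);  101² − 102·10² = 1 ✓
(x_2, y_2) = (101·101 + 102·10·10, 101·10 + 10·101) = (20401, 2020)
(x_3, y_3) = (101·20401 + 102·10·2020, 101·2020 + 10·20401) = (4120901, 408030)
(x_4, y_4) = (101·4120901 + 102·10·408030, 101·408030 + 10·4120901) = (832401601, 82420040)

101 10
20401 2020
4120901 408030
832401601 82420040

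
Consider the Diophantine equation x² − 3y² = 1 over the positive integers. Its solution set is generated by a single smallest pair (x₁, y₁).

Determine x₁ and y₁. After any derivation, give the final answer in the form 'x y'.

[1; 1,2] for √3; ℓ=2 ⇒ convergent index 1
step 0: (1, 1)  from 1·(1,0) + (0,1)
step 1: (2, 1)  from 1·(1,1) + (1,0)
→ (2, 1).  Check: 2²=4, 3·1²=3, difference 1.

2 1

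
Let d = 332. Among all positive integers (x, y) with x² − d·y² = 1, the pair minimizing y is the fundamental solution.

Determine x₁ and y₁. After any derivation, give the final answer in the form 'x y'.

√332 → a₀=18, period (4,1,1,8,1,1,4,36); ℓ=8 even so k=7
a_0=18:  p_0=18·1+0=18,  q_0=18·0+1=1
a_1=4:  p_1=4·18+1=73,  q_1=4·1+0=4
a_2=1:  p_2=1·73+18=91,  q_2=1·4+1=5
…
a_6=1:  p_6=1·1567+1403=2970,  q_6=1·86+77=163
a_7=4:  p_7=4·2970+1567=13447,  q_7=4·163+86=738
→ (13447, 738).  Check: 13447²=180821809, 332·738²=180821808, difference 1.

13447 738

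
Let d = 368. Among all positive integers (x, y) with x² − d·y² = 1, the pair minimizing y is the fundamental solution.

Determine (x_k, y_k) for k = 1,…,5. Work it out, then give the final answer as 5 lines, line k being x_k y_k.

√368 → a₀=19, period (5,2,5,38); ℓ=4 even so k=3
k=0  a_k=19  p_k/q_k = 19/1
k=1  a_k=5  p_k/q_k = 96/5
k=2  a_k=2  p_k/q_k = 211/11
k=3  a_k=5  p_k/q_k = 1151/60
→ (1151, 60).  Check: 1151²=1324801, 368·60²=1324800, difference 1.
(x_2, y_2) = (1151·1151 + 368·60·60, 1151·60 + 60·1151) = (2649601, 138120)
(x_3, y_3) = (1151·2649601 + 368·60·138120, 1151·138120 + 60·2649601) = (6099380351, 317952180)
(x_4, y_4) = (1151·6099380351 + 368·60·317952180, 1151·317952180 + 60·6099380351) = (14040770918401, 731925780240)
(x_5, y_5) = (1151·14040770918401 + 368·60·731925780240, 1151·731925780240 + 60·14040770918401) = (32321848554778751, 1684892828160300)

1151 60
2649601 138120
6099380351 317952180
14040770918401 731925780240
32321848554778751 1684892828160300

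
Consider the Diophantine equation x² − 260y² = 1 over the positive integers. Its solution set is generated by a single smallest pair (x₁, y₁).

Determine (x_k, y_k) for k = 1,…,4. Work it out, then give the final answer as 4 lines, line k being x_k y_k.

129 8
33281 2064
8586369 532504
2215249921 137383968

√260 → a₀=16, period (8,32); ℓ=2 even so k=1
i=0: a=16 ⇒ p=16, q=1
i=1: a=8 ⇒ p=129, q=8
fundamental: x₁=129, y₁=8  (since 16641 − 260·64 = 1)
(129+8√260)^2 = 33281 + 2064√260
(129+8√260)^3 = 8586369 + 532504√260
(129+8√260)^4 = 2215249921 + 137383968√260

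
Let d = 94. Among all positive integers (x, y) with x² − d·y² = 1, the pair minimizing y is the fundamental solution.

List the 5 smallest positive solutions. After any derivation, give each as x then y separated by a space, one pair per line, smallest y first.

√94 = [9; 1,2,3,1,1,…,2,1,18, …], period ℓ=16 (even) → k=15
step 0: (9, 1)  from 9·(1,0) + (0,1)
…
step 5: (223, 23)  from 1·(126,13) + (97,10)
…
step 7: (1464, 151)  from 1·(1241,128) + (223,23)
step 8: (12953, 1336)  from 8·(1464,151) + (1241,128)
step 9: (14417, 1487)  from 1·(12953,1336) + (1464,151)
step 10: (85038, 8771)  from 5·(14417,1487) + (12953,1336)
step 11: (99455, 10258)  from 1·(85038,8771) + (14417,1487)
step 12: (184493, 19029)  from 1·(99455,10258) + (85038,8771)
…
step 14: (1490361, 153719)  from 2·(652934,67345) + (184493,19029)
step 15: (2143295, 221064)  from 1·(1490361,153719) + (652934,67345)
fundamental: x₁=2143295, y₁=221064  (since 4593713457025 − 94·48869292096 = 1)
k=2:  x_2 = 2143295·2143295+94·221064·221064 = 9187426914049,  y_2 = 2143295·221064+221064·2143295 = 947610731760
k=3:  x_3 = 2143295·9187426914049+94·221064·947610731760 = 39382732335491159615,  y_3 = 2143295·947610731760+221064·9187426914049 = 4062018686654877336
k=4:  x_4 = 2143295·39382732335491159615+94·221064·4062018686654877336 = 168817626601983862467148801,  y_4 = 2143295·4062018686654877336+221064·39382732335491159615 = 17412208682026983028992480
k=5:  x_5 = 2143295·168817626601983862467148801+94·221064·17412208682026983028992480 = 723651950015758622280719887718975,  y_5 = 2143295·17412208682026983028992480+221064·168817626601983862467148801 = 74638999614285983163562219965864

2143295 221064
9187426914049 947610731760
39382732335491159615 4062018686654877336
168817626601983862467148801 17412208682026983028992480
723651950015758622280719887718975 74638999614285983163562219965864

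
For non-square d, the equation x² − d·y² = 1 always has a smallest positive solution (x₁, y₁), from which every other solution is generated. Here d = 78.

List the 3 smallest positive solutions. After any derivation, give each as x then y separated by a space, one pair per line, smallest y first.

√78 → a₀=8, period (1,4,1,16); ℓ=4 even so k=3
step 0: (8, 1)  from 8·(1,0) + (0,1)
step 1: (9, 1)  from 1·(8,1) + (1,0)
step 2: (44, 5)  from 4·(9,1) + (8,1)
step 3: (53, 6)  from 1·(44,5) + (9,1)
fundamental: x₁=53, y₁=6  (since 2809 − 78·36 = 1)
k=2:  x_2 = 53·53+78·6·6 = 5617,  y_2 = 53·6+6·53 = 636
k=3:  x_3 = 53·5617+78·6·636 = 595349,  y_3 = 53·636+6·5617 = 67410

53 6
5617 636
595349 67410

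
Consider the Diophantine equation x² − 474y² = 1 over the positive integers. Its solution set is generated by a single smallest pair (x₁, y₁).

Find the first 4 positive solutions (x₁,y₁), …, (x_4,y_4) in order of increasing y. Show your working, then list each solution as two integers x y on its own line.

193549 8890
74922430801 3441301220
29002323118011949 1332120819650670
11226741274261267003201 515661305041693754440

√474 → a₀=21, period (1,3,2,1,1,…,3,1,42); ℓ=14 even so k=13
a_0=21:  p_0=21·1+0=21,  q_0=21·0+1=1
a_1=1:  p_1=1·21+1=22,  q_1=1·1+0=1
…
a_3=2:  p_3=2·87+22=196,  q_3=2·4+1=9
a_4=1:  p_4=1·196+87=283,  q_4=1·9+4=13
…
a_6=1:  p_6=1·479+283=762,  q_6=1·22+13=35
…
a_8=1:  p_8=1·5051+762=5813,  q_8=1·232+35=267
a_9=1:  p_9=1·5813+5051=10864,  q_9=1·267+232=499
…
a_12=3:  p_12=3·44218+16677=149331,  q_12=3·2031+766=6859
a_13=1:  p_13=1·149331+44218=193549,  q_13=1·6859+2031=8890
(x₁, y₁) = (193549, 8890);  193549² − 474·8890² = 1 ✓
k=2:  x_2 = 193549·193549+474·8890·8890 = 74922430801,  y_2 = 193549·8890+8890·193549 = 3441301220
k=3:  x_3 = 193549·74922430801+474·8890·3441301220 = 29002323118011949,  y_3 = 193549·3441301220+8890·74922430801 = 1332120819650670
k=4:  x_4 = 193549·29002323118011949+474·8890·1332120819650670 = 11226741274261267003201,  y_4 = 193549·1332120819650670+8890·29002323118011949 = 515661305041693754440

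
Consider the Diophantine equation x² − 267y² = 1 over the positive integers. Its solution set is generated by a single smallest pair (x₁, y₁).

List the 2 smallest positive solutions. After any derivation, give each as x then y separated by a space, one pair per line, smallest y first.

2402 147
11539207 706188

√267 = [16; 2,1,15,1,2,32, …], period ℓ=6 (even) → k=5
i=0: a=16 ⇒ p=16, q=1
…
i=3: a=15 ⇒ p=768, q=47
i=4: a=1 ⇒ p=817, q=50
i=5: a=2 ⇒ p=2402, q=147
(x₁, y₁) = (2402, 147);  2402² − 267·147² = 1 ✓
(2402+147√267)^2 = 11539207 + 706188√267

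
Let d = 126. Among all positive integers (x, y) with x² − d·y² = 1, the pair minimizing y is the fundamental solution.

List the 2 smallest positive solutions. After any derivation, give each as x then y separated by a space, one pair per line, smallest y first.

449 40
403201 35920

√126 = [11; 4,2,4,22, …], period ℓ=4 (even) → k=3
i=0: a=11 ⇒ p=11, q=1
…
i=2: a=2 ⇒ p=101, q=9
i=3: a=4 ⇒ p=449, q=40
(x₁, y₁) = (449, 40);  449² − 126·40² = 1 ✓
k=2:  x_2 = 449·449+126·40·40 = 403201,  y_2 = 449·40+40·449 = 35920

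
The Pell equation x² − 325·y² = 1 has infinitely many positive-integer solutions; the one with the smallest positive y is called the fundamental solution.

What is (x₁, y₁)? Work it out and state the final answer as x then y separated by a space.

√325 = [18; 36, …], period ℓ=1 (odd) → k=1
step 0: (18, 1)  from 18·(1,0) + (0,1)
step 1: (649, 36)  from 36·(18,1) + (1,0)
fundamental: x₁=649, y₁=36  (since 421201 − 325·1296 = 1)

649 36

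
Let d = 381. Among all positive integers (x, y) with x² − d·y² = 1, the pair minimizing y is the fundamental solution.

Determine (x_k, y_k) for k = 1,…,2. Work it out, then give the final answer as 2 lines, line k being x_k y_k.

1015 52
2060449 105560

[19; 1,1,12,1,1,38] for √381; ℓ=6 ⇒ convergent index 5
i=0: a=19 ⇒ p=19, q=1
…
i=3: a=12 ⇒ p=488, q=25
i=4: a=1 ⇒ p=527, q=27
i=5: a=1 ⇒ p=1015, q=52
(x₁, y₁) = (1015, 52);  1015² − 381·52² = 1 ✓
(1015+52√381)^2 = 2060449 + 105560√381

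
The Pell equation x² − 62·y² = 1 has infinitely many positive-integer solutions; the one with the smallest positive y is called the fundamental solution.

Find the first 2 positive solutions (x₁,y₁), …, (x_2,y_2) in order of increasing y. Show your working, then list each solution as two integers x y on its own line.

63 8
7937 1008

d=62: √d = [7; 1,6,1,14] (ℓ=4, even), read p_3/q_3
i=0: a=7 ⇒ p=7, q=1
…
i=2: a=6 ⇒ p=55, q=7
i=3: a=1 ⇒ p=63, q=8
fundamental: x₁=63, y₁=8  (since 3969 − 62·64 = 1)
n=2: (63,8)∘(63,8) = (63·63+62·8·8, 63·8+8·63) = (7937,1008)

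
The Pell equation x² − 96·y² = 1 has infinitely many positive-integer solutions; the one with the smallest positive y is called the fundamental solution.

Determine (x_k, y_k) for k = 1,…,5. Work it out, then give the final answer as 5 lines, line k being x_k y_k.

49 5
4801 490
470449 48015
46099201 4704980
4517251249 461040025

d=96: √d = [9; 1,3,1,18] (ℓ=4, even), read p_3/q_3
k=0  a_k=9  p_k/q_k = 9/1
k=1  a_k=1  p_k/q_k = 10/1
k=2  a_k=3  p_k/q_k = 39/4
k=3  a_k=1  p_k/q_k = 49/5
→ (49, 5).  Check: 49²=2401, 96·5²=2400, difference 1.
(x_2, y_2) = (49·49 + 96·5·5, 49·5 + 5·49) = (4801, 490)
(x_3, y_3) = (49·4801 + 96·5·490, 49·490 + 5·4801) = (470449, 48015)
(x_4, y_4) = (49·470449 + 96·5·48015, 49·48015 + 5·470449) = (46099201, 4704980)
(x_5, y_5) = (49·46099201 + 96·5·4704980, 49·4704980 + 5·46099201) = (4517251249, 461040025)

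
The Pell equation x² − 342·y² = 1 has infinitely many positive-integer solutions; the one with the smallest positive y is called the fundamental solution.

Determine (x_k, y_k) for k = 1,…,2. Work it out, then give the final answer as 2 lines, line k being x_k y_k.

37 2
2737 148

√342 = [18; 2,36, …], period ℓ=2 (even) → k=1
k=0  a_k=18  p_k/q_k = 18/1
k=1  a_k=2  p_k/q_k = 37/2
→ (37, 2).  Check: 37²=1369, 342·2²=1368, difference 1.
k=2:  x_2 = 37·37+342·2·2 = 2737,  y_2 = 37·2+2·37 = 148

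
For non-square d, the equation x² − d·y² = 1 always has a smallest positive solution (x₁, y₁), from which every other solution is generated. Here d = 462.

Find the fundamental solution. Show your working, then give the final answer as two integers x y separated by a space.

[21; 2,42] for √462; ℓ=2 ⇒ convergent index 1
a_0=21:  p_0=21·1+0=21,  q_0=21·0+1=1
a_1=2:  p_1=2·21+1=43,  q_1=2·1+0=2
(x₁, y₁) = (43, 2);  43² − 462·2² = 1 ✓

43 2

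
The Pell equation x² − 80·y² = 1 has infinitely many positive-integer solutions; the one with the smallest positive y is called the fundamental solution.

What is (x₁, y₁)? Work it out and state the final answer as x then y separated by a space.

9 1

√80 = [8; 1,16, …], period ℓ=2 (even) → k=1
a_0=8:  p_0=8·1+0=8,  q_0=8·0+1=1
a_1=1:  p_1=1·8+1=9,  q_1=1·1+0=1
→ (9, 1).  Check: 9²=81, 80·1²=80, difference 1.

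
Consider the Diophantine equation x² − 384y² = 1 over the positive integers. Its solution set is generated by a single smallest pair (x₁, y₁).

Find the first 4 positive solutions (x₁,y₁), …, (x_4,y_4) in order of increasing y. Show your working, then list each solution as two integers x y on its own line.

4801 245
46099201 2352490
442644523201 22588608735
4250272665676801 216895818720980

d=384: √d = [19; 1,1,2,9,2,1,1,38] (ℓ=8, even), read p_7/q_7
i=0: a=19 ⇒ p=19, q=1
…
i=2: a=1 ⇒ p=39, q=2
…
i=4: a=9 ⇒ p=921, q=47
…
i=6: a=1 ⇒ p=2861, q=146
i=7: a=1 ⇒ p=4801, q=245
→ (4801, 245).  Check: 4801²=23049601, 384·245²=23049600, difference 1.
(x_2, y_2) = (4801·4801 + 384·245·245, 4801·245 + 245·4801) = (46099201, 2352490)
(x_3, y_3) = (4801·46099201 + 384·245·2352490, 4801·2352490 + 245·46099201) = (442644523201, 22588608735)
(x_4, y_4) = (4801·442644523201 + 384·245·22588608735, 4801·22588608735 + 245·442644523201) = (4250272665676801, 216895818720980)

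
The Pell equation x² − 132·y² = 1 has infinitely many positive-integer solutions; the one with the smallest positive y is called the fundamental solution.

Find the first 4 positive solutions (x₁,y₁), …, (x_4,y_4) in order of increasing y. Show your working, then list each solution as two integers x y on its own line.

23 2
1057 92
48599 4230
2234497 194488

√132 = [11; 2,22, …], period ℓ=2 (even) → k=1
k=0  a_k=11  p_k/q_k = 11/1
k=1  a_k=2  p_k/q_k = 23/2
→ (23, 2).  Check: 23²=529, 132·2²=528, difference 1.
n=2: (23,2)∘(23,2) = (23·23+132·2·2, 23·2+2·23) = (1057,92)
n=3: (1057,92)∘(23,2) = (23·1057+132·2·92, 23·92+2·1057) = (48599,4230)
n=4: (48599,4230)∘(23,2) = (23·48599+132·2·4230, 23·4230+2·48599) = (2234497,194488)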